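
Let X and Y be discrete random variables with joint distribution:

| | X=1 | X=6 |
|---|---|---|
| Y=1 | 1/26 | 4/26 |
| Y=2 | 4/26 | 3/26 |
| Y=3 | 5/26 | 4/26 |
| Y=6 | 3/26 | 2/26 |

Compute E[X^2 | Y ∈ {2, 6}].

P(Y ∈ {2, 6}) = 6/13.
Σ X^2·P over the event = 1·(4/26) + 1·(3/26) + 36·(3/26) + 36·(2/26) = 187/26.
E[X^2 | Y ∈ {2, 6}] = (187/26) / (6/13) = 187/12.

187/12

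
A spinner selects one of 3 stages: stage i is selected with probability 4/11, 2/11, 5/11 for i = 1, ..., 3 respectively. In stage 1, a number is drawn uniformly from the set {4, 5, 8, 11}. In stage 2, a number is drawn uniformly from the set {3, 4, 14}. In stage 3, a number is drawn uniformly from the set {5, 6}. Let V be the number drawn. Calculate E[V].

139/22

E[V | stage 1] = (4+5+8+11)/4 = 7.
E[V | stage 2] = (3+4+14)/3 = 7.
E[V | stage 3] = (5+6)/2 = 11/2.
E[V] = (4/11)·(7) + (2/11)·(7) + (5/11)·(11/2) = 139/22.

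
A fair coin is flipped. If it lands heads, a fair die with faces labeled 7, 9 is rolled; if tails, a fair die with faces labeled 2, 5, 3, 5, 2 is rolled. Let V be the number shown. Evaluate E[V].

E[V | heads] = (7+9)/2 = 8.
E[V | tails] = (2+5+3+5+2)/5 = 17/5.
By the law of total expectation,
E[V] = (1/2)·(8) + (1/2)·(17/5) = 57/10.

57/10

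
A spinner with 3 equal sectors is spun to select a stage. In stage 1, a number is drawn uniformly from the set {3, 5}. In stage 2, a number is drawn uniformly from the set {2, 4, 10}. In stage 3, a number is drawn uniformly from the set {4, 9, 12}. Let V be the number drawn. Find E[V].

53/9

E[V | stage 1] = (3+5)/2 = 4.
E[V | stage 2] = (2+4+10)/3 = 16/3.
E[V | stage 3] = (4+9+12)/3 = 25/3.
E[V] = (1/3)·(4) + (1/3)·(16/3) + (1/3)·(25/3) = 53/9.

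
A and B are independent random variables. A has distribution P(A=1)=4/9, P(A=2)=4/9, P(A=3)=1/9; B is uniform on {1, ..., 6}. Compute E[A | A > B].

P(A > B) = 1/9.
Summing A·P(x,y) over outcomes with A > B gives 7/27.
E[A | A > B] = (7/27) / (1/9) = 7/3.

7/3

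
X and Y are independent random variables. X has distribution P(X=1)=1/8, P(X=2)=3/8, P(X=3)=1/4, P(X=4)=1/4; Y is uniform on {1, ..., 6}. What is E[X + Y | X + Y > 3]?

P(X + Y > 3) = 43/48.
Summing (X+Y)·P(x,y) over outcomes with X + Y > 3 gives 35/6.
E[X + Y | X + Y > 3] = (35/6) / (43/48) = 280/43.

280/43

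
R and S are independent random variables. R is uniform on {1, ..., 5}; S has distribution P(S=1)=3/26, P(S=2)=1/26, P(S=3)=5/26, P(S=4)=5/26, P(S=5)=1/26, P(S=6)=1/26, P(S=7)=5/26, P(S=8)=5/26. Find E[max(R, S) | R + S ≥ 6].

P(R + S ≥ 6) = 10/13.
Summing max(R,S)·P(x,y) over outcomes with R + S ≥ 6 gives 599/130.
E[max(R, S) | R + S ≥ 6] = (599/130) / (10/13) = 599/100.

599/100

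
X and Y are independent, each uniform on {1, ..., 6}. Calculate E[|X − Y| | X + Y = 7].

P(X + Y = 7) = 1/6.
Summing |X−Y|·P(x,y) over outcomes with X + Y = 7 gives 1/2.
E[|X − Y| | X + Y = 7] = (1/2) / (1/6) = 3.

3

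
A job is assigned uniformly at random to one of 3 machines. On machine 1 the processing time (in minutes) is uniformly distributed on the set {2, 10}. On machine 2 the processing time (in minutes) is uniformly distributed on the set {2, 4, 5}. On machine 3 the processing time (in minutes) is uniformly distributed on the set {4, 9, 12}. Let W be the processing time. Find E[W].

E[W | machine 1] = (2+10)/2 = 6.
E[W | machine 2] = (2+4+5)/3 = 11/3.
E[W | machine 3] = (4+9+12)/3 = 25/3.
E[W] = (1/3)·(6) + (1/3)·(11/3) + (1/3)·(25/3) = 6.

6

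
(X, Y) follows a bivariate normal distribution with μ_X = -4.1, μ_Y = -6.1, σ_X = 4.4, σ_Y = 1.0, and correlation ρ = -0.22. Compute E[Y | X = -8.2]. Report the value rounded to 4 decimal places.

-5.8950

The regression of Y on X has slope ρ·σ_Y/σ_X and passes through (μ_X, μ_Y).
E[Y | X=-8.2] = -6.1 + (-0.22)·(1.0/4.4)·(-8.2 − (-4.1)) = -6.1 + (-0.05)·(-4.1) = -5.8950.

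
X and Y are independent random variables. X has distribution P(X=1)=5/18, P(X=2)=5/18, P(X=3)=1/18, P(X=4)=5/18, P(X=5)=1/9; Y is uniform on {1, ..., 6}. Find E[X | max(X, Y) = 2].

P(max(X, Y) = 2) = 5/36.
Summing X·P(x,y) over outcomes with max(X, Y) = 2 gives 25/108.
E[X | max(X, Y) = 2] = (25/108) / (5/36) = 5/3.

5/3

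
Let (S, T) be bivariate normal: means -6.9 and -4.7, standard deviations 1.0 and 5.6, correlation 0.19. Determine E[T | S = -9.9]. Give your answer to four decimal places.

For a bivariate normal, E[T | S=x] = μ_T + ρ·(σ_T/σ_S)·(x − μ_S).
E[T | S=-9.9] = -4.7 + (0.19)·(5.6/1.0)·(-9.9 − (-6.9)) = -4.7 + (1.064)·(-3) = -7.8920.

-7.8920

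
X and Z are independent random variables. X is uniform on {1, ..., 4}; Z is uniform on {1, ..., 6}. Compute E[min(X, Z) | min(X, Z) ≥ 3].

27/8

Outcomes with min(X, Z) ≥ 3: (3,3), (3,4), (3,5), (3,6), (4,3), (4,4), (4,5), (4,6), each with probability 1/24.
E[min(X, Z) | min(X, Z) ≥ 3] = (3 + 3 + 3 + 3 + 3 + 4 + 4 + 4) / 8 = 27/8.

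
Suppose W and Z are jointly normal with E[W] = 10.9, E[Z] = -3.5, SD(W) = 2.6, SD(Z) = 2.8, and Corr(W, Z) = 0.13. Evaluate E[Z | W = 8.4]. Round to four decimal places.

For a bivariate normal, E[Z | W=x] = μ_Z + ρ·(σ_Z/σ_W)·(x − μ_W).
E[Z | W=8.4] = -3.5 + (0.13)·(2.8/2.6)·(8.4 − (10.9)) = -3.5 + (0.14)·(-2.5) = -3.8500.

-3.8500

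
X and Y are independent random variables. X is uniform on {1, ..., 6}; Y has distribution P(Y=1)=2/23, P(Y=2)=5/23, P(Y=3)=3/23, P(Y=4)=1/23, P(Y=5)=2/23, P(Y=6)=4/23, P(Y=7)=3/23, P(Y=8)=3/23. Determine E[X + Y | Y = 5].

P(Y = 5) = 2/23.
Summing (X+Y)·P(x,y) over outcomes with Y = 5 gives 17/23.
E[X + Y | Y = 5] = (17/23) / (2/23) = 17/2.

17/2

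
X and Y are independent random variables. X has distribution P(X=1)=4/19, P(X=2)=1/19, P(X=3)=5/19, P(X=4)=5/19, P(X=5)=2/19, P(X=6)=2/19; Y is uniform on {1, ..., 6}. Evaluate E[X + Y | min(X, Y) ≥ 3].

60/7

P(min(X, Y) ≥ 3) = 28/57.
Summing (X+Y)·P(x,y) over outcomes with min(X, Y) ≥ 3 gives 80/19.
E[X + Y | min(X, Y) ≥ 3] = (80/19) / (28/57) = 60/7.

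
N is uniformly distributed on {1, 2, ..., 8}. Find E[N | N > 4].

Given N > 4, N is equally likely to be any of {5, 6, 7, 8}.
E[N | N > 4] = (5 + 6 + 7 + 8) / 4 = 13/2.

13/2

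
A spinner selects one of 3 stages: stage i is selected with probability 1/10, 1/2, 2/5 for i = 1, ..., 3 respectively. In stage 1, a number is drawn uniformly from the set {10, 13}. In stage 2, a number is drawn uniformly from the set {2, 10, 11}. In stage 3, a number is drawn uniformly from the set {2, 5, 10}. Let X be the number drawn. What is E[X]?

E[X | stage 1] = (10+13)/2 = 23/2.
E[X | stage 2] = (2+10+11)/3 = 23/3.
E[X | stage 3] = (2+5+10)/3 = 17/3.
E[X] = (1/10)·(23/2) + (1/2)·(23/3) + (2/5)·(17/3) = 29/4.

29/4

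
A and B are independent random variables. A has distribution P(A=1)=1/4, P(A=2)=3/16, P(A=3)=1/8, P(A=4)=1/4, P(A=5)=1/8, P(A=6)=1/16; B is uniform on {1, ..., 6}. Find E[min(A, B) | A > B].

P(A > B) = 1/3.
Summing min(A,B)·P(x,y) over outcomes with A > B gives 17/24.
E[min(A, B) | A > B] = (17/24) / (1/3) = 17/8.

17/8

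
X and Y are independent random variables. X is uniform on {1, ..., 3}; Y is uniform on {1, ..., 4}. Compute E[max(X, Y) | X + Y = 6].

Outcomes with X + Y = 6: (2,4), (3,3), each with probability 1/12.
E[max(X, Y) | X + Y = 6] = (4 + 3) / 2 = 7/2.

7/2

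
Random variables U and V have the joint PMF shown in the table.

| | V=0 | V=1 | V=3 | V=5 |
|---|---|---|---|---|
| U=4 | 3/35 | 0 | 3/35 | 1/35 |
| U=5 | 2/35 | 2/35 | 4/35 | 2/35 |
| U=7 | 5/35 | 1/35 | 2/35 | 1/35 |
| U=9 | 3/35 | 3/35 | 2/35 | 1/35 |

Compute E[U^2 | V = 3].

408/11

P(V = 3) = 11/35.
Σ U^2·P over the event = 16·(3/35) + 25·(4/35) + 49·(2/35) + 81·(2/35) = 408/35.
E[U^2 | V = 3] = (408/35) / (11/35) = 408/11.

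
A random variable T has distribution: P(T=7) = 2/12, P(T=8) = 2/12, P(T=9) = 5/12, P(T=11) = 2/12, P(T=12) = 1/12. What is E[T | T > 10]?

34/3

P(T > 10) = 1/4.
Σ over the event: 11·1/6 + 12·1/12 = 17/6.
E[T | T > 10] = (17/6) / (1/4) = 34/3.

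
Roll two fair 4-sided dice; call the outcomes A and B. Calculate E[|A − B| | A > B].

P(A > B) = 3/8.
Summing |A−B|·P(x,y) over outcomes with A > B gives 5/8.
E[|A − B| | A > B] = (5/8) / (3/8) = 5/3.

5/3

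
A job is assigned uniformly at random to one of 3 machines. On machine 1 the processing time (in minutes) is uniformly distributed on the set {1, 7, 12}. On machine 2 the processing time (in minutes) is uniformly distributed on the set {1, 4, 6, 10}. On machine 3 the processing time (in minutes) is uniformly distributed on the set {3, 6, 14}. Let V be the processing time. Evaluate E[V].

235/36

E[V | machine 1] = (1+7+12)/3 = 20/3.
E[V | machine 2] = (1+4+6+10)/4 = 21/4.
E[V | machine 3] = (3+6+14)/3 = 23/3.
E[V] = (1/3)·(20/3) + (1/3)·(21/4) + (1/3)·(23/3) = 235/36.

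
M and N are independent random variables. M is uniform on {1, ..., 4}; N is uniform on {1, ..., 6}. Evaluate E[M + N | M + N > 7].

26/3

Outcomes with M + N > 7: (2,6), (3,5), (3,6), (4,4), (4,5), (4,6), each with probability 1/24.
E[M + N | M + N > 7] = (8 + 8 + 9 + 8 + 9 + 10) / 6 = 26/3.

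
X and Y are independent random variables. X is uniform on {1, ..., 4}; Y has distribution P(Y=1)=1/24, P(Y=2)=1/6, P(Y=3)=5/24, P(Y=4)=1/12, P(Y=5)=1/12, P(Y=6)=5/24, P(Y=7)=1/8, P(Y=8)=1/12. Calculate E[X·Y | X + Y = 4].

17/5

P(X + Y = 4) = 5/48.
Summing XY·P(x,y) over outcomes with X + Y = 4 gives 17/48.
E[X·Y | X + Y = 4] = (17/48) / (5/48) = 17/5.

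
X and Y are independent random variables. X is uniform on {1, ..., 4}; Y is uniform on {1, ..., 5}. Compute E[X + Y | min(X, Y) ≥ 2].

P(min(X, Y) ≥ 2) = 3/5.
Summing (X+Y)·P(x,y) over outcomes with min(X, Y) ≥ 2 gives 39/10.
E[X + Y | min(X, Y) ≥ 2] = (39/10) / (3/5) = 13/2.

13/2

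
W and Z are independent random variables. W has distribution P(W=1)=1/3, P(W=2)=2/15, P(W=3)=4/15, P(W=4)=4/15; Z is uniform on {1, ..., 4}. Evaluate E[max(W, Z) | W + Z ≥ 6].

42/11

P(W + Z ≥ 6) = 11/30.
Summing max(W,Z)·P(x,y) over outcomes with W + Z ≥ 6 gives 7/5.
E[max(W, Z) | W + Z ≥ 6] = (7/5) / (11/30) = 42/11.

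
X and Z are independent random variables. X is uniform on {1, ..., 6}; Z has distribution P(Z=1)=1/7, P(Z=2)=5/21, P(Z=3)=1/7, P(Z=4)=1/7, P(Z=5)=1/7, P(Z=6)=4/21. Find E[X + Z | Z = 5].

P(Z = 5) = 1/7.
Summing (X+Z)·P(x,y) over outcomes with Z = 5 gives 17/14.
E[X + Z | Z = 5] = (17/14) / (1/7) = 17/2.

17/2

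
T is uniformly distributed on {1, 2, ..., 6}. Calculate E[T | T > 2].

9/2

Given T > 2, T is equally likely to be any of {3, 4, 5, 6}.
E[T | T > 2] = (3 + 4 + 5 + 6) / 4 = 9/2.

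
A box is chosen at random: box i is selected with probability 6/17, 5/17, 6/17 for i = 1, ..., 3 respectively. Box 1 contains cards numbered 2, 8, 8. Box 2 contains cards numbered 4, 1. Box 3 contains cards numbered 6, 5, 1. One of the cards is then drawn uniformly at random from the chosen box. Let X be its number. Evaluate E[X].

145/34

E[X | box 1] = (2+8+8)/3 = 6.
E[X | box 2] = (4+1)/2 = 5/2.
E[X | box 3] = (6+5+1)/3 = 4.
By the law of total expectation,
E[X] = (6/17)·(6) + (5/17)·(5/2) + (6/17)·(4) = 145/34.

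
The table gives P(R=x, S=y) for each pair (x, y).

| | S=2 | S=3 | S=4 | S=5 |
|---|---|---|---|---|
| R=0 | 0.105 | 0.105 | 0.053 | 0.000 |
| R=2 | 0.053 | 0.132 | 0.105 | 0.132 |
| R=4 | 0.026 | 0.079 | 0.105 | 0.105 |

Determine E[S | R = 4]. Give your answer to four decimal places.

P(R = 4) = 0.315.
Σ S·P over the event = 2·(0.026) + 3·(0.079) + 4·(0.105) + 5·(0.105) = 1.234.
E[S | R = 4] = (1.234) / (0.315) = 3.9175.

3.9175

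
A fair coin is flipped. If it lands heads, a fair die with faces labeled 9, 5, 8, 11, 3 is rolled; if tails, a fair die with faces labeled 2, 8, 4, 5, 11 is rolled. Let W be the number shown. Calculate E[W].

33/5

E[W | heads] = (9+5+8+11+3)/5 = 36/5.
E[W | tails] = (2+8+4+5+11)/5 = 6.
By the law of total expectation,
E[W] = (1/2)·(36/5) + (1/2)·(6) = 33/5.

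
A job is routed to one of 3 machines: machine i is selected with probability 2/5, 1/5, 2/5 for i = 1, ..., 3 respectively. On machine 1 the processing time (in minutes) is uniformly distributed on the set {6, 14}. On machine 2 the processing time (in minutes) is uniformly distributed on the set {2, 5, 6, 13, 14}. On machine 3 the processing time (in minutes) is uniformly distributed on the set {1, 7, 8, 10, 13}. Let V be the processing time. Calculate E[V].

218/25

E[V | machine 1] = (6+14)/2 = 10.
E[V | machine 2] = (2+5+6+13+14)/5 = 8.
E[V | machine 3] = (1+7+8+10+13)/5 = 39/5.
E[V] = (2/5)·(10) + (1/5)·(8) + (2/5)·(39/5) = 218/25.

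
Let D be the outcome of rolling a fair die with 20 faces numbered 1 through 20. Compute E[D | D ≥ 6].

13

P(D ≥ 6) = 3/4.
E[D | D ≥ 6] = (39/4) / (3/4) = 13.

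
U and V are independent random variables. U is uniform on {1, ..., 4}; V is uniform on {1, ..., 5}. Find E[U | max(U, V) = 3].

Outcomes with max(U, V) = 3: (1,3), (2,3), (3,1), (3,2), (3,3), each with probability 1/20.
E[U | max(U, V) = 3] = (1 + 2 + 3 + 3 + 3) / 5 = 12/5.

12/5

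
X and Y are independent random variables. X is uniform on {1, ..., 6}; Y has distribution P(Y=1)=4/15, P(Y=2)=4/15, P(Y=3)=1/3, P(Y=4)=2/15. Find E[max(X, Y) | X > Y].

249/55

P(X > Y) = 11/18.
Summing max(X,Y)·P(x,y) over outcomes with X > Y gives 83/30.
E[max(X, Y) | X > Y] = (83/30) / (11/18) = 249/55.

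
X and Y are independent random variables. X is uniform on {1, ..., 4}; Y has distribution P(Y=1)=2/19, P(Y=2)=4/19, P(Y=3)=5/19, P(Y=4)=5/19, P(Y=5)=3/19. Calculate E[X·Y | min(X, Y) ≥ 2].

P(min(X, Y) ≥ 2) = 51/76.
Summing XY·P(x,y) over outcomes with min(X, Y) ≥ 2 gives 261/38.
E[X·Y | min(X, Y) ≥ 2] = (261/38) / (51/76) = 174/17.

174/17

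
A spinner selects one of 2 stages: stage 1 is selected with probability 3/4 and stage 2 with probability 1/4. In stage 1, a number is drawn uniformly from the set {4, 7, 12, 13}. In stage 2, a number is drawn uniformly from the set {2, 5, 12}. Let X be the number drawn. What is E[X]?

25/3

E[X | stage 1] = (4+7+12+13)/4 = 9.
E[X | stage 2] = (2+5+12)/3 = 19/3.
E[X] = (3/4)·(9) + (1/4)·(19/3) = 25/3.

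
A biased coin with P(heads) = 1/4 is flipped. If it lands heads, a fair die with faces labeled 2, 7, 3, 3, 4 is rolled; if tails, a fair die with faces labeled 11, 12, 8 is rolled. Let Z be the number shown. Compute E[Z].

E[Z | heads] = (2+7+3+3+4)/5 = 19/5.
E[Z | tails] = (11+12+8)/3 = 31/3.
By the law of total expectation,
E[Z] = (1/4)·(19/5) + (3/4)·(31/3) = 87/10.

87/10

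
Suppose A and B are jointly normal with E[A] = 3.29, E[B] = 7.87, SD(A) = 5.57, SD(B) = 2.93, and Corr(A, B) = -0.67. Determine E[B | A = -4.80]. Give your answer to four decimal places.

For a bivariate normal, E[B | A=x] = μ_B + ρ·(σ_B/σ_A)·(x − μ_A).
E[B | A=-4.80] = 7.87 + (-0.67)·(2.93/5.57)·(-4.80 − (3.29)) = 7.87 + (-0.352442)·(-8.09) = 10.7213.

10.7213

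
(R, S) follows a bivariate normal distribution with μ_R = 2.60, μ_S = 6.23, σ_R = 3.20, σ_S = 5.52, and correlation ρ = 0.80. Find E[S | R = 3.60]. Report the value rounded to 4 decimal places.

For a bivariate normal, E[S | R=x] = μ_S + ρ·(σ_S/σ_R)·(x − μ_R).
E[S | R=3.60] = 6.23 + (0.80)·(5.52/3.20)·(3.60 − (2.60)) = 6.23 + (1.38)·(1) = 7.6100.

7.6100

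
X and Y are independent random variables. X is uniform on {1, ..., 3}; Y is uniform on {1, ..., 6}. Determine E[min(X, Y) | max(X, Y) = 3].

Outcomes with max(X, Y) = 3: (1,3), (2,3), (3,1), (3,2), (3,3), each with probability 1/18.
E[min(X, Y) | max(X, Y) = 3] = (1 + 2 + 1 + 2 + 3) / 5 = 9/5.

9/5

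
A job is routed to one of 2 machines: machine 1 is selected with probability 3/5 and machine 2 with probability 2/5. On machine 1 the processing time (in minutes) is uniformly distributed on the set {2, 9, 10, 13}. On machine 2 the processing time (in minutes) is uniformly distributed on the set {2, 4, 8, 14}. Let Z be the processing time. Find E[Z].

79/10

E[Z | machine 1] = (2+9+10+13)/4 = 17/2.
E[Z | machine 2] = (2+4+8+14)/4 = 7.
E[Z] = (3/5)·(17/2) + (2/5)·(7) = 79/10.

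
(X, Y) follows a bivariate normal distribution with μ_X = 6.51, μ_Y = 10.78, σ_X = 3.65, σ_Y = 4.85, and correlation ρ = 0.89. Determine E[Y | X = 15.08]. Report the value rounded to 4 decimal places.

20.9149

For a bivariate normal, E[Y | X=x] = μ_Y + ρ·(σ_Y/σ_X)·(x − μ_X).
E[Y | X=15.08] = 10.78 + (0.89)·(4.85/3.65)·(15.08 − (6.51)) = 10.78 + (1.1826)·(8.57) = 20.9149.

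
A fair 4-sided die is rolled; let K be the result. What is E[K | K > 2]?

7/2

Given K > 2, K is equally likely to be any of {3, 4}.
E[K | K > 2] = (3 + 4) / 2 = 7/2.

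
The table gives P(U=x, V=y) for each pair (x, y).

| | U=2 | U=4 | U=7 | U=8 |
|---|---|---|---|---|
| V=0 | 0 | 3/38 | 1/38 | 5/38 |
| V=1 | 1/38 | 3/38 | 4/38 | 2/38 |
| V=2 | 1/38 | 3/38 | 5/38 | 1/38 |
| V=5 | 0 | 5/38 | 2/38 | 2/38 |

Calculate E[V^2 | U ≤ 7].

P(U ≤ 7) = 14/19.
Summing V^2·P(U=x,V=y) over the conditioning event gives 219/38.
E[V^2 | U ≤ 7] = (219/38) / (14/19) = 219/28.

219/28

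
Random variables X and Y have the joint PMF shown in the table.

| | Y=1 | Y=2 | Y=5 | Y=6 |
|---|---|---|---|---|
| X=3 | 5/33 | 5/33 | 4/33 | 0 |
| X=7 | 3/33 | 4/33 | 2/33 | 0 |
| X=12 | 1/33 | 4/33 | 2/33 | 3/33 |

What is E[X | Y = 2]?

7

P(Y = 2) = 13/33.
Σ X·P over the event = 3·(5/33) + 7·(4/33) + 12·(4/33) = 91/33.
E[X | Y = 2] = (91/33) / (13/33) = 7.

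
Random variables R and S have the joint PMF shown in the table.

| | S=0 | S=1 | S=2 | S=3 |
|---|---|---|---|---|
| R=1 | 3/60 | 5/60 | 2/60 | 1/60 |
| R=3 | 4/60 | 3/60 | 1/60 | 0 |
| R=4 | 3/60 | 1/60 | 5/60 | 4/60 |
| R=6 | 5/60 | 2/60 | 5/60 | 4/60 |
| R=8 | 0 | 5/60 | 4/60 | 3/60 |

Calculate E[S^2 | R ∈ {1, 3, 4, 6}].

3

P(R ∈ {1, 3, 4, 6}) = 4/5.
Summing S^2·P(R=x,S=y) over the conditioning event gives 12/5.
E[S^2 | R ∈ {1, 3, 4, 6}] = (12/5) / (4/5) = 3.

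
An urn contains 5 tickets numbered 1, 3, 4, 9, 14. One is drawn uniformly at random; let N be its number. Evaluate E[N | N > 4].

P(N > 4) = 2/5.
Σ over the event: 9·1/5 + 14·1/5 = 23/5.
E[N | N > 4] = (23/5) / (2/5) = 23/2.

23/2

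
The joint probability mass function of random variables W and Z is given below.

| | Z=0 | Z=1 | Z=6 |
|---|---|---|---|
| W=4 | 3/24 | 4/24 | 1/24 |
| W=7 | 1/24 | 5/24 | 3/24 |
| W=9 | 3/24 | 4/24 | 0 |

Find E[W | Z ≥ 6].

P(Z ≥ 6) = 1/6.
Σ W·P over the event = 4·(1/24) + 7·(3/24) = 25/24.
E[W | Z ≥ 6] = (25/24) / (1/6) = 25/4.

25/4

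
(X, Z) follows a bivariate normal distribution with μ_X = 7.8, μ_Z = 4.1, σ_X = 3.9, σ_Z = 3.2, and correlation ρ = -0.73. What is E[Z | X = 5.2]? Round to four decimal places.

5.6573

For a bivariate normal, E[Z | X=x] = μ_Z + ρ·(σ_Z/σ_X)·(x − μ_X).
E[Z | X=5.2] = 4.1 + (-0.73)·(3.2/3.9)·(5.2 − (7.8)) = 4.1 + (-0.59897)·(-2.6) = 5.6573.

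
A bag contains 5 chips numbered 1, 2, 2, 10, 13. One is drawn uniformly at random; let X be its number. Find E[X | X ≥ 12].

P(X ≥ 12) = 1/5.
Σ over the event: 13·1/5 = 13/5.
E[X | X ≥ 12] = (13/5) / (1/5) = 13.

13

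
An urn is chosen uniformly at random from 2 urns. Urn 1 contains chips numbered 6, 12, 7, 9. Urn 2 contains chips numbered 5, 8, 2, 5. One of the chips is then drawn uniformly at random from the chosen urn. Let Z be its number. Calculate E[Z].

27/4

E[Z | urn 1] = (6+12+7+9)/4 = 17/2.
E[Z | urn 2] = (5+8+2+5)/4 = 5.
By the law of total expectation,
E[Z] = (1/2)·(17/2) + (1/2)·(5) = 27/4.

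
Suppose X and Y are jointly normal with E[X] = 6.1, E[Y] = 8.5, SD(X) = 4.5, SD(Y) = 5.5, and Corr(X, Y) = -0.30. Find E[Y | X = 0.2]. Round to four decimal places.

10.6633

For a bivariate normal, E[Y | X=x] = μ_Y + ρ·(σ_Y/σ_X)·(x − μ_X).
E[Y | X=0.2] = 8.5 + (-0.30)·(5.5/4.5)·(0.2 − (6.1)) = 8.5 + (-0.366667)·(-5.9) = 10.6633.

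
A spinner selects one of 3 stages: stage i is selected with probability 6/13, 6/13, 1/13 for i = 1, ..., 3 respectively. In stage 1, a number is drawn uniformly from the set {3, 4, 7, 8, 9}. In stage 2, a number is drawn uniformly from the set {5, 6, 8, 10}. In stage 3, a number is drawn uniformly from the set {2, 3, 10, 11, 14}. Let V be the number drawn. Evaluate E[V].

887/130

E[V | stage 1] = (3+4+7+8+9)/5 = 31/5.
E[V | stage 2] = (5+6+8+10)/4 = 29/4.
E[V | stage 3] = (2+3+10+11+14)/5 = 8.
By the law of total expectation,
E[V] = (6/13)·(31/5) + (6/13)·(29/4) + (1/13)·(8) = 887/130.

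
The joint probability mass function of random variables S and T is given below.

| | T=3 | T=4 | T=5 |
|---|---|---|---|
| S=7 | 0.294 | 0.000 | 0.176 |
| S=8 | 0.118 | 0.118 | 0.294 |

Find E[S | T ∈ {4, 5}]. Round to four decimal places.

7.7007

P(T ∈ {4, 5}) = 0.588.
Σ S·P over the event = 7·(0.176) + 8·(0.118) + 8·(0.294) = 4.528.
E[S | T ∈ {4, 5}] = (4.528) / (0.588) = 7.7007.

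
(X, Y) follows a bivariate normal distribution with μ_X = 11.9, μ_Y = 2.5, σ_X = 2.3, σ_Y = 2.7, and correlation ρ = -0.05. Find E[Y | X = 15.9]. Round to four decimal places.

The regression of Y on X has slope ρ·σ_Y/σ_X and passes through (μ_X, μ_Y).
E[Y | X=15.9] = 2.5 + (-0.05)·(2.7/2.3)·(15.9 − (11.9)) = 2.5 + (-0.058696)·(4) = 2.2652.

2.2652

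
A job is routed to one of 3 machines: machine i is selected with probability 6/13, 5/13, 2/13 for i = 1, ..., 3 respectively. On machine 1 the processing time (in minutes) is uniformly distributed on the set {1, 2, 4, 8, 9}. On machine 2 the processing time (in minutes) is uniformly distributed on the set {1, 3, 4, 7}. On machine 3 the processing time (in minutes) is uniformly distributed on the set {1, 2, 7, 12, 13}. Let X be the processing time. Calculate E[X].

E[X | machine 1] = (1+2+4+8+9)/5 = 24/5.
E[X | machine 2] = (1+3+4+7)/4 = 15/4.
E[X | machine 3] = (1+2+7+12+13)/5 = 7.
E[X] = (6/13)·(24/5) + (5/13)·(15/4) + (2/13)·(7) = 1231/260.

1231/260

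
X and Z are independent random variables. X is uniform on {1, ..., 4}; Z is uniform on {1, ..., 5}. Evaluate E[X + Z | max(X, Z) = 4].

44/7

Outcomes with max(X, Z) = 4: (1,4), (2,4), (3,4), (4,1), (4,2), (4,3), (4,4), each with probability 1/20.
E[X + Z | max(X, Z) = 4] = (5 + 6 + 7 + 5 + 6 + 7 + 8) / 7 = 44/7.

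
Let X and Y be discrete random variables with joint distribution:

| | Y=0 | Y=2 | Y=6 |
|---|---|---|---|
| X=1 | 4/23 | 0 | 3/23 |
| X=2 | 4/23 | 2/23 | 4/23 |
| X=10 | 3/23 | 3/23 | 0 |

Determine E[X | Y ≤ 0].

P(Y ≤ 0) = 11/23.
Σ X·P over the event = 1·(4/23) + 2·(4/23) + 10·(3/23) = 42/23.
E[X | Y ≤ 0] = (42/23) / (11/23) = 42/11.

42/11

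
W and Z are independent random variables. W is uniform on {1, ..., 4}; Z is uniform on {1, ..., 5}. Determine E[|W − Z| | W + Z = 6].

2

P(W + Z = 6) = 1/5.
Summing |W−Z|·P(x,y) over outcomes with W + Z = 6 gives 2/5.
E[|W − Z| | W + Z = 6] = (2/5) / (1/5) = 2.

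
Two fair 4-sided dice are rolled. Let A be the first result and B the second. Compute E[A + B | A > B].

5

Outcomes with A > B: (2,1), (3,1), (3,2), (4,1), (4,2), (4,3), each with probability 1/16.
E[A + B | A > B] = (3 + 4 + 5 + 5 + 6 + 7) / 6 = 5.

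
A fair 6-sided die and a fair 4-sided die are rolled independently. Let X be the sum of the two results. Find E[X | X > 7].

P(X > 7) = 1/4.
Σ over the event: 8·1/8 + 9·1/12 + 10·1/24 = 13/6.
E[X | X > 7] = (13/6) / (1/4) = 26/3.

26/3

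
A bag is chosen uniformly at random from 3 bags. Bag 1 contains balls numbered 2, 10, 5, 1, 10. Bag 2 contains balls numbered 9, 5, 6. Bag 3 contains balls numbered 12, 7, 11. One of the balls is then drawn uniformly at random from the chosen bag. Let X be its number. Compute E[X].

334/45

E[X | bag 1] = (2+10+5+1+10)/5 = 28/5.
E[X | bag 2] = (9+5+6)/3 = 20/3.
E[X | bag 3] = (12+7+11)/3 = 10.
By the law of total expectation,
E[X] = (1/3)·(28/5) + (1/3)·(20/3) + (1/3)·(10) = 334/45.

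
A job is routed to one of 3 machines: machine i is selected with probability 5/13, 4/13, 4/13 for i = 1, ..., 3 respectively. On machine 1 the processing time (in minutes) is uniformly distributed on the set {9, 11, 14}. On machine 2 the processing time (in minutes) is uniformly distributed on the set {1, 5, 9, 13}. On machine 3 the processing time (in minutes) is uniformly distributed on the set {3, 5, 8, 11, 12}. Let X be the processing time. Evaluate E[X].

E[X | machine 1] = (9+11+14)/3 = 34/3.
E[X | machine 2] = (1+5+9+13)/4 = 7.
E[X | machine 3] = (3+5+8+11+12)/5 = 39/5.
By the law of total expectation,
E[X] = (5/13)·(34/3) + (4/13)·(7) + (4/13)·(39/5) = 1738/195.

1738/195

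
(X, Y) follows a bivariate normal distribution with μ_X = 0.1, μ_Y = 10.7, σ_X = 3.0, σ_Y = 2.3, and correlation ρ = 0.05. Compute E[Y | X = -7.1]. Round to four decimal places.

10.4240

E[Y | X=x] = μ_Y + ρ(σ_Y/σ_X)(x − μ_X) for jointly normal variables.
E[Y | X=-7.1] = 10.7 + (0.05)·(2.3/3.0)·(-7.1 − (0.1)) = 10.7 + (0.038333)·(-7.2) = 10.4240.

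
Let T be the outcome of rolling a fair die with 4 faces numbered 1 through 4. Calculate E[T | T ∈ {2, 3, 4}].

3

P(T ∈ {2, 3, 4}) = 3/4.
Σ over the event: 2·1/4 + 3·1/4 + 4·1/4 = 9/4.
E[T | T ∈ {2, 3, 4}] = (9/4) / (3/4) = 3.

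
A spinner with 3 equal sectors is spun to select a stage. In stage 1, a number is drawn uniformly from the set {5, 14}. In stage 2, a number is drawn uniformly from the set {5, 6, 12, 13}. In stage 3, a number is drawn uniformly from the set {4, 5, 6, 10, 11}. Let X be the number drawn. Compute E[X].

E[X | stage 1] = (5+14)/2 = 19/2.
E[X | stage 2] = (5+6+12+13)/4 = 9.
E[X | stage 3] = (4+5+6+10+11)/5 = 36/5.
By the law of total expectation,
E[X] = (1/3)·(19/2) + (1/3)·(9) + (1/3)·(36/5) = 257/30.

257/30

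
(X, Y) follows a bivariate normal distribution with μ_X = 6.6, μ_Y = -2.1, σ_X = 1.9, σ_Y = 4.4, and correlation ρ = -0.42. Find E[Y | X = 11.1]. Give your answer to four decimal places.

-6.4768

For a bivariate normal, E[Y | X=x] = μ_Y + ρ·(σ_Y/σ_X)·(x − μ_X).
E[Y | X=11.1] = -2.1 + (-0.42)·(4.4/1.9)·(11.1 − (6.6)) = -2.1 + (-0.97263)·(4.5) = -6.4768.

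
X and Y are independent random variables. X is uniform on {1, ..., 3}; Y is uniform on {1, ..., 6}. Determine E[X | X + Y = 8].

5/2

Outcomes with X + Y = 8: (2,6), (3,5), each with probability 1/18.
E[X | X + Y = 8] = (2 + 3) / 2 = 5/2.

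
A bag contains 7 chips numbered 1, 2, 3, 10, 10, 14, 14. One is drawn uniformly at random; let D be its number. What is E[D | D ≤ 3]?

P(D ≤ 3) = 3/7.
Σ over the event: 1·1/7 + 2·1/7 + 3·1/7 = 6/7.
E[D | D ≤ 3] = (6/7) / (3/7) = 2.

2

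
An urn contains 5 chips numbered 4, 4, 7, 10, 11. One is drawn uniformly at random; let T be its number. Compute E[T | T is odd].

P(T is odd) = 2/5.
Σ over the event: 7·1/5 + 11·1/5 = 18/5.
E[T | T is odd] = (18/5) / (2/5) = 9.

9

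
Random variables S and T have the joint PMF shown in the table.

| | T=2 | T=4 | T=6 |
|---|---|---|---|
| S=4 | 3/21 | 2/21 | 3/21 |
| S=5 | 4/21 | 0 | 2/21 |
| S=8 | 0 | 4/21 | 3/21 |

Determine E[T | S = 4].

4

P(S = 4) = 8/21.
Σ T·P over the event = 2·(3/21) + 4·(2/21) + 6·(3/21) = 32/21.
E[T | S = 4] = (32/21) / (8/21) = 4.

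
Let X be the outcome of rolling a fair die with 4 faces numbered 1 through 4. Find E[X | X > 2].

7/2

Given X > 2, X is equally likely to be any of {3, 4}.
E[X | X > 2] = (3 + 4) / 2 = 7/2.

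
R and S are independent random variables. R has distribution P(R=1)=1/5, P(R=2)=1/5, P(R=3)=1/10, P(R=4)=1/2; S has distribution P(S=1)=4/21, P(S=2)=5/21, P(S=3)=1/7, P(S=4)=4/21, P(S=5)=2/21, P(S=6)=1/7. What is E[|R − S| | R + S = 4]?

P(R + S = 4) = 2/21.
Summing |R−S|·P(x,y) over outcomes with R + S = 4 gives 2/21.
E[|R − S| | R + S = 4] = (2/21) / (2/21) = 1.

1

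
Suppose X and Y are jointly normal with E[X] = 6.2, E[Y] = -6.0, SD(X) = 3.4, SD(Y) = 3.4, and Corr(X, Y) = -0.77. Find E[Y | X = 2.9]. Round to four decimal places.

E[Y | X=x] = μ_Y + ρ(σ_Y/σ_X)(x − μ_X) for jointly normal variables.
E[Y | X=2.9] = -6.0 + (-0.77)·(3.4/3.4)·(2.9 − (6.2)) = -6.0 + (-0.77)·(-3.3) = -3.4590.

-3.4590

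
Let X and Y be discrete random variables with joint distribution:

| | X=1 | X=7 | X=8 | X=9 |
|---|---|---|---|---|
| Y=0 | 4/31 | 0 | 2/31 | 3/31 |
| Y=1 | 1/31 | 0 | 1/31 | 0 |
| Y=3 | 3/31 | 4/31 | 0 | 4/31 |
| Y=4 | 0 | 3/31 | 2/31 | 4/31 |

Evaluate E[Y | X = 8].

P(X = 8) = 5/31.
Σ Y·P over the event = 0·(2/31) + 1·(1/31) + 4·(2/31) = 9/31.
E[Y | X = 8] = (9/31) / (5/31) = 9/5.

9/5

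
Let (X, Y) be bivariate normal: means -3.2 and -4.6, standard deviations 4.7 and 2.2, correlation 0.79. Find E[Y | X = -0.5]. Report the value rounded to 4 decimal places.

-3.6016

E[Y | X=x] = μ_Y + ρ(σ_Y/σ_X)(x − μ_X) for jointly normal variables.
E[Y | X=-0.5] = -4.6 + (0.79)·(2.2/4.7)·(-0.5 − (-3.2)) = -4.6 + (0.36979)·(2.7) = -3.6016.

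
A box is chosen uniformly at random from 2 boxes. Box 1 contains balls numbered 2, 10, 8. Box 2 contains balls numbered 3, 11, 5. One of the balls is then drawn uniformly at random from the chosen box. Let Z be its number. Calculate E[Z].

13/2

E[Z | box 1] = (2+10+8)/3 = 20/3.
E[Z | box 2] = (3+11+5)/3 = 19/3.
E[Z] = (1/2)·(20/3) + (1/2)·(19/3) = 13/2.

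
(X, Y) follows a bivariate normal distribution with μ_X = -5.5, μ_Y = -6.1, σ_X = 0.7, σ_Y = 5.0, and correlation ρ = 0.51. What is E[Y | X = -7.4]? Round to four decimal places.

-13.0214

For a bivariate normal, E[Y | X=x] = μ_Y + ρ·(σ_Y/σ_X)·(x − μ_X).
E[Y | X=-7.4] = -6.1 + (0.51)·(5.0/0.7)·(-7.4 − (-5.5)) = -6.1 + (3.64286)·(-1.9) = -13.0214.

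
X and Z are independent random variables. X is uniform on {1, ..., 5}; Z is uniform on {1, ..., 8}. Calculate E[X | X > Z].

4

Outcomes with X > Z: (2,1), (3,1), (3,2), (4,1), (4,2), (4,3), (5,1), (5,2), (5,3), (5,4), each with probability 1/40.
E[X | X > Z] = (2 + 3 + 3 + 4 + 4 + 4 + 5 + 5 + 5 + 5) / 10 = 4.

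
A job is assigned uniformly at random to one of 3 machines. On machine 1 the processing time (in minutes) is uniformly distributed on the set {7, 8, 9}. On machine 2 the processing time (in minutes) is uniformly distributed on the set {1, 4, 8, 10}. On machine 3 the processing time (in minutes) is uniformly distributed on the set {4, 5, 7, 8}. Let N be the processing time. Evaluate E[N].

79/12

E[N | machine 1] = (7+8+9)/3 = 8.
E[N | machine 2] = (1+4+8+10)/4 = 23/4.
E[N | machine 3] = (4+5+7+8)/4 = 6.
E[N] = (1/3)·(8) + (1/3)·(23/4) + (1/3)·(6) = 79/12.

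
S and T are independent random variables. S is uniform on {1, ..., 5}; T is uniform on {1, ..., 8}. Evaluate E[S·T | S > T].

17/2

P(S > T) = 1/4.
Summing ST·P(x,y) over outcomes with S > T gives 17/8.
E[S·T | S > T] = (17/8) / (1/4) = 17/2.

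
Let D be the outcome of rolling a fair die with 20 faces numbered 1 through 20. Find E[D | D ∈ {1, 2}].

P(D ∈ {1, 2}) = 1/10.
Σ over the event: 1·1/20 + 2·1/20 = 3/20.
E[D | D ∈ {1, 2}] = (3/20) / (1/10) = 3/2.

3/2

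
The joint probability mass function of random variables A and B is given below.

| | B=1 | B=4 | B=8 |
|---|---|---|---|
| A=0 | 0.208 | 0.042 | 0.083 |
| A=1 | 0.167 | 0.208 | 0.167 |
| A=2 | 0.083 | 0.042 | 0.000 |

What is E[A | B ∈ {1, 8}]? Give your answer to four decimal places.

0.7062

P(B ∈ {1, 8}) = 0.708.
Σ A·P over the event = 0·(0.208) + 0·(0.083) + 1·(0.167) + 1·(0.167) + 2·(0.083) = 0.500.
E[A | B ∈ {1, 8}] = (0.500) / (0.708) = 0.7062.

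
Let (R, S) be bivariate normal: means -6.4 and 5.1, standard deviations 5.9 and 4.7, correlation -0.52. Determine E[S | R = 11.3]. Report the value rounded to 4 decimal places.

-2.2320

For a bivariate normal, E[S | R=x] = μ_S + ρ·(σ_S/σ_R)·(x − μ_R).
E[S | R=11.3] = 5.1 + (-0.52)·(4.7/5.9)·(11.3 − (-6.4)) = 5.1 + (-0.41424)·(17.7) = -2.2320.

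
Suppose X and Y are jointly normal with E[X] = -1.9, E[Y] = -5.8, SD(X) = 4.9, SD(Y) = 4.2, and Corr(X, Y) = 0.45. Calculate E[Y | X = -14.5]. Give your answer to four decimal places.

-10.6600

E[Y | X=x] = μ_Y + ρ(σ_Y/σ_X)(x − μ_X) for jointly normal variables.
E[Y | X=-14.5] = -5.8 + (0.45)·(4.2/4.9)·(-14.5 − (-1.9)) = -5.8 + (0.385714)·(-12.6) = -10.6600.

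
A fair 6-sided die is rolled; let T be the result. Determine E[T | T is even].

4

Given T is even, T is equally likely to be any of {2, 4, 6}.
E[T | T is even] = (2 + 4 + 6) / 3 = 4.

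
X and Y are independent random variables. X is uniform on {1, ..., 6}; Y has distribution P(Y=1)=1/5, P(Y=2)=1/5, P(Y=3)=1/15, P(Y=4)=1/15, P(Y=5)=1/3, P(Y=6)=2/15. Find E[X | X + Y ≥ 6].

P(X + Y ≥ 6) = 11/15.
Summing X·P(x,y) over outcomes with X + Y ≥ 6 gives 263/90.
E[X | X + Y ≥ 6] = (263/90) / (11/15) = 263/66.

263/66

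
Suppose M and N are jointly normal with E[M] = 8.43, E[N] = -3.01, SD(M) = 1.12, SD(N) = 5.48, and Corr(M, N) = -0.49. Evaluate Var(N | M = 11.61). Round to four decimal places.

22.8201

For a bivariate normal, Var(N | M=x) = σ_N²(1 − ρ²).
Var(N | M=11.61) = (5.48)²·(1 − (-0.49)²) = 30.0304·0.7599 = 22.8201.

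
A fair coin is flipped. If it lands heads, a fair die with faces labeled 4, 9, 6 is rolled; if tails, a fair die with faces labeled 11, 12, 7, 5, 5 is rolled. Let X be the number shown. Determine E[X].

43/6

E[X | heads] = (4+9+6)/3 = 19/3.
E[X | tails] = (11+12+7+5+5)/5 = 8.
By the law of total expectation,
E[X] = (1/2)·(19/3) + (1/2)·(8) = 43/6.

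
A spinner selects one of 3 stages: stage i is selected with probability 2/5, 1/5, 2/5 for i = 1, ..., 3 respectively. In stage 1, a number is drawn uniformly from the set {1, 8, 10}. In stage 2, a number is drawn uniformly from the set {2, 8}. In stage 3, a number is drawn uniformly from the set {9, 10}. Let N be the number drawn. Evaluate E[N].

22/3

E[N | stage 1] = (1+8+10)/3 = 19/3.
E[N | stage 2] = (2+8)/2 = 5.
E[N | stage 3] = (9+10)/2 = 19/2.
E[N] = (2/5)·(19/3) + (1/5)·(5) + (2/5)·(19/2) = 22/3.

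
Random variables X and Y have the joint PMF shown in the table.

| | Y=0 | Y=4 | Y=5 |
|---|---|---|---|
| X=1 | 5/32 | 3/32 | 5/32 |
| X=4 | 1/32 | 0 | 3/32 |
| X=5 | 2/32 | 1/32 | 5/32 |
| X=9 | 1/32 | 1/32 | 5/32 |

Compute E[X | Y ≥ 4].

P(Y ≥ 4) = 23/32.
Σ X·P over the event = 1·(3/32) + 1·(5/32) + 4·(3/32) + 5·(1/32) + 5·(5/32) + 9·(1/32) + 9·(5/32) = 13/4.
E[X | Y ≥ 4] = (13/4) / (23/32) = 104/23.

104/23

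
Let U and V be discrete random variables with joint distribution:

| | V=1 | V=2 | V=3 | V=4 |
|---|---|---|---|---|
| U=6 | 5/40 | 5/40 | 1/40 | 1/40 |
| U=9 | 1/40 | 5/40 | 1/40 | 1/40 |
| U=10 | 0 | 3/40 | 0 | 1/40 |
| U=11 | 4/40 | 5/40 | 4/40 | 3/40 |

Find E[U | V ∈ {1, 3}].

P(V ∈ {1, 3}) = 2/5.
Σ U·P over the event = 6·(5/40) + 6·(1/40) + 9·(1/40) + 9·(1/40) + 11·(4/40) + 11·(4/40) = 71/20.
E[U | V ∈ {1, 3}] = (71/20) / (2/5) = 71/8.

71/8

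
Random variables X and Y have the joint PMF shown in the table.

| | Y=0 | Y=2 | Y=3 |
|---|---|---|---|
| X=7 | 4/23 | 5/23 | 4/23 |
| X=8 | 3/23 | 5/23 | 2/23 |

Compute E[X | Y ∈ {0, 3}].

P(Y ∈ {0, 3}) = 13/23.
Summing X·P(X=x,Y=y) over the conditioning event gives 96/23.
E[X | Y ∈ {0, 3}] = (96/23) / (13/23) = 96/13.

96/13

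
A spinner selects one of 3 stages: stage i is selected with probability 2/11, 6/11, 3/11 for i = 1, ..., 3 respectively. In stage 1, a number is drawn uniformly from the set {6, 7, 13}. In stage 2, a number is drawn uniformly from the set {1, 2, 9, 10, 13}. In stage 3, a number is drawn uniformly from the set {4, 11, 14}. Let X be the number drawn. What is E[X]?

E[X | stage 1] = (6+7+13)/3 = 26/3.
E[X | stage 2] = (1+2+9+10+13)/5 = 7.
E[X | stage 3] = (4+11+14)/3 = 29/3.
By the law of total expectation,
E[X] = (2/11)·(26/3) + (6/11)·(7) + (3/11)·(29/3) = 265/33.

265/33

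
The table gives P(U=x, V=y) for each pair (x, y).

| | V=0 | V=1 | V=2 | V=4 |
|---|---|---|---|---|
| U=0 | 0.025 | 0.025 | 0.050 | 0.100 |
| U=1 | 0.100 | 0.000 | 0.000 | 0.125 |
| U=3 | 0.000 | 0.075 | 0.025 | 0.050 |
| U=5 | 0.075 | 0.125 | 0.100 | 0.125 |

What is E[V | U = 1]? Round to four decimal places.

P(U = 1) = 0.225.
Summing V·P(U=x,V=y) over the conditioning event gives 0.500.
E[V | U = 1] = (0.500) / (0.225) = 2.2222.

2.2222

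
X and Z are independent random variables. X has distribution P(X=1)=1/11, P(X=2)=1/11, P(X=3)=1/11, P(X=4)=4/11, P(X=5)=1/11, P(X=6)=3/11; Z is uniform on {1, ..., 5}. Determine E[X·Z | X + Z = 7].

49/5

P(X + Z = 7) = 2/11.
Summing XZ·P(x,y) over outcomes with X + Z = 7 gives 98/55.
E[X·Z | X + Z = 7] = (98/55) / (2/11) = 49/5.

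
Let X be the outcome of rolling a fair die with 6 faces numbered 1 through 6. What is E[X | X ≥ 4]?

Given X ≥ 4, X is equally likely to be any of {4, 5, 6}.
E[X | X ≥ 4] = (4 + 5 + 6) / 3 = 5.

5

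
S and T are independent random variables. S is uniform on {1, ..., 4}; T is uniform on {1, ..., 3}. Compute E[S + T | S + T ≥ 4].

46/9

Outcomes with S + T ≥ 4: (1,3), (2,2), (2,3), (3,1), (3,2), (3,3), (4,1), (4,2), (4,3), each with probability 1/12.
E[S + T | S + T ≥ 4] = (4 + 4 + 5 + 4 + 5 + 6 + 5 + 6 + 7) / 9 = 46/9.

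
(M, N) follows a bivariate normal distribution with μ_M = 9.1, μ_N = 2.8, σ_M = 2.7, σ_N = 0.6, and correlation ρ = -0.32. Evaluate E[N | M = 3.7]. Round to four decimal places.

For a bivariate normal, E[N | M=x] = μ_N + ρ·(σ_N/σ_M)·(x − μ_M).
E[N | M=3.7] = 2.8 + (-0.32)·(0.6/2.7)·(3.7 − (9.1)) = 2.8 + (-0.071111)·(-5.4) = 3.1840.

3.1840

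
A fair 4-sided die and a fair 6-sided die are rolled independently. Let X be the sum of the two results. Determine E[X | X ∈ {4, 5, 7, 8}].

6

P(X ∈ {4, 5, 7, 8}) = 7/12.
Σ over the event: 4·1/8 + 5·1/6 + 7·1/6 + 8·1/8 = 7/2.
E[X | X ∈ {4, 5, 7, 8}] = (7/2) / (7/12) = 6.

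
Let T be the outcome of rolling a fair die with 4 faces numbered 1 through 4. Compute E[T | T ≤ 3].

Given T ≤ 3, T is equally likely to be any of {1, 2, 3}.
E[T | T ≤ 3] = (1 + 2 + 3) / 3 = 2.

2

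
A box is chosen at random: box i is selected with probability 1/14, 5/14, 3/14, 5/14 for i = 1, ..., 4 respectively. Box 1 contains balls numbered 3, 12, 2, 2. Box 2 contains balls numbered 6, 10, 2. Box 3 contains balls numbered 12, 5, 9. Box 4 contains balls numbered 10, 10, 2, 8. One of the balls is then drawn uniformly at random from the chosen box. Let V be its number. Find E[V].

393/56

E[V | box 1] = (3+12+2+2)/4 = 19/4.
E[V | box 2] = (6+10+2)/3 = 6.
E[V | box 3] = (12+5+9)/3 = 26/3.
E[V | box 4] = (10+10+2+8)/4 = 15/2.
E[V] = (1/14)·(19/4) + (5/14)·(6) + (3/14)·(26/3) + (5/14)·(15/2) = 393/56.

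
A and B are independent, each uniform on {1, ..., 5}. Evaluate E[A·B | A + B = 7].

P(A + B = 7) = 4/25.
Summing AB·P(x,y) over outcomes with A + B = 7 gives 44/25.
E[A·B | A + B = 7] = (44/25) / (4/25) = 11.

11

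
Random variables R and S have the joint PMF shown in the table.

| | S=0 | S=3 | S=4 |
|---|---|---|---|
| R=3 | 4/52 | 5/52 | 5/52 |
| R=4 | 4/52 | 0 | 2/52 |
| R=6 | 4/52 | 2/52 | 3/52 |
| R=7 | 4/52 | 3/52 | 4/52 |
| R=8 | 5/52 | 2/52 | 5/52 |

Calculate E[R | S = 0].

P(S = 0) = 21/52.
Σ R·P over the event = 3·(4/52) + 4·(4/52) + 6·(4/52) + 7·(4/52) + 8·(5/52) = 30/13.
E[R | S = 0] = (30/13) / (21/52) = 40/7.

40/7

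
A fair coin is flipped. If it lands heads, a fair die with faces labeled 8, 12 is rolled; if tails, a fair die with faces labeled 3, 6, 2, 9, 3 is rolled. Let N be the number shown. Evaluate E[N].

E[N | heads] = (8+12)/2 = 10.
E[N | tails] = (3+6+2+9+3)/5 = 23/5.
By the law of total expectation,
E[N] = (1/2)·(10) + (1/2)·(23/5) = 73/10.

73/10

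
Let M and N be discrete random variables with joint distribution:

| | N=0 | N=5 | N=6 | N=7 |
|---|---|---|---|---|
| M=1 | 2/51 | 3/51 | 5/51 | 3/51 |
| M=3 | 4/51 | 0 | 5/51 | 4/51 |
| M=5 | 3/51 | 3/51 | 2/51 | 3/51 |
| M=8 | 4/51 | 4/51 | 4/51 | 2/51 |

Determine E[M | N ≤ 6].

P(N ≤ 6) = 13/17.
Summing M·P(M=x,N=y) over the conditioning event gives 173/51.
E[M | N ≤ 6] = (173/51) / (13/17) = 173/39.

173/39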